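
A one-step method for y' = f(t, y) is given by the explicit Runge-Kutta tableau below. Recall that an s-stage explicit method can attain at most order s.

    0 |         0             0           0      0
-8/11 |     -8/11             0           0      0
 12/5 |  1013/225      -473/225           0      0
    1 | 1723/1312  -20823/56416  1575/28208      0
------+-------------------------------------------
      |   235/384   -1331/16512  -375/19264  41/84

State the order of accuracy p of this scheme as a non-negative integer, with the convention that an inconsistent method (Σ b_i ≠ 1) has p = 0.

b = (235/384, -1331/16512, -375/19264, 41/84)
c = (0, -8/11, 12/5, 1)
Ac = (0, 0, 344/225, 33/82)
Σ b_i: 235/384·1 + (-1331/16512)·1 + (-375/19264)·1 + 41/84·1 = 1 ✓
b·c: (-1331/16512)·(-8/11) + (-375/19264)·12/5 + 41/84·1 = 1/2 ✓
b·c²: (-1331/16512)·64/121 + (-375/19264)·144/25 + 41/84·1 = 1/3 ✓
b·Ac: (-375/19264)·344/225 + 41/84·33/82 = 1/6 ✓
b·c³: (-1331/16512)·(-512/1331) + (-375/19264)·1728/125 + 41/84·1 = 1/4 ✓
b·(c∘Ac): (-375/19264)·1376/375 + 41/84·33/82 = 1/8 ✓
b·Ac²: (-375/19264)·(-2752/2475) + 41/84·57/451 = 1/12 ✓
b·A²c: 41/84·7/82 = 1/24 ✓; 4 stages ⇒ order 4.

4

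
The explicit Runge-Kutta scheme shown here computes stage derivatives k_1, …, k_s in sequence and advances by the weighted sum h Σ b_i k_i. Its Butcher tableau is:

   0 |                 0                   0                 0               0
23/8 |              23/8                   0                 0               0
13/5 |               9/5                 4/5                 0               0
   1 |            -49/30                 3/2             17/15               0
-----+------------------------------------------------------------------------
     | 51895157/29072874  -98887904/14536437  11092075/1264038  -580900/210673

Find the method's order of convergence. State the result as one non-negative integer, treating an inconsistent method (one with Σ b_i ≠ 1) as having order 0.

b = (51895157/29072874, -98887904/14536437, 11092075/1264038, -580900/210673)
c = (0, 23/8, 13/5, 1)
Ac = (0, 0, 23/10, 8711/1200)
Σ b_i: 51895157/29072874·1 + (-98887904/14536437)·1 + 11092075/1264038·1 + (-580900/210673)·1 = 1 ✓
b·c: (-98887904/14536437)·23/8 + 11092075/1264038·13/5 + (-580900/210673)·1 = 1/2 ✓
b·c²: (-98887904/14536437)·529/64 + 11092075/1264038·169/25 + (-580900/210673)·1 = 1/3 ✓
b·Ac: 11092075/1264038·23/10 + (-580900/210673)·8711/1200 = 1/6 ✓
b·c³: (-98887904/14536437)·12167/512 + 11092075/1264038·2197/125 + (-580900/210673)·1 = -171648969/16853840 ≠ 1/4 ⇒ order 3.
b·(c∘Ac): 11092075/1264038·299/50 + (-580900/210673)·8711/1200 = 13676503/421346 ≠ 1/8
b·Ac²: 11092075/1264038·529/80 + (-580900/210673)·962869/48000 = 45733609/16853840 ≠ 1/12
b·A²c: (-580900/210673)·391/150 = -4542638/632019 ≠ 1/24

3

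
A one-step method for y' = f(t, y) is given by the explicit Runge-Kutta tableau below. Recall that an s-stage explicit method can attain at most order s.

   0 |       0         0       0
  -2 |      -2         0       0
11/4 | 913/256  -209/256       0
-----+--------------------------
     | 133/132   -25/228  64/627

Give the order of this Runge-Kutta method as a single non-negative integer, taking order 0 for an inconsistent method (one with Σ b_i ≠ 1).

b = (133/132, -25/228, 64/627)
c = (0, -2, 11/4)
Ac = (0, 0, 209/128)
Σ b_i: 133/132·1 + (-25/228)·1 + 64/627·1 = 1 ✓
b·c: (-25/228)·(-2) + 64/627·11/4 = 1/2 ✓
b·c²: (-25/228)·4 + 64/627·121/16 = 1/3 ✓
b·Ac: 64/627·209/128 = 1/6 ✓; 3 stages ⇒ order 3.

3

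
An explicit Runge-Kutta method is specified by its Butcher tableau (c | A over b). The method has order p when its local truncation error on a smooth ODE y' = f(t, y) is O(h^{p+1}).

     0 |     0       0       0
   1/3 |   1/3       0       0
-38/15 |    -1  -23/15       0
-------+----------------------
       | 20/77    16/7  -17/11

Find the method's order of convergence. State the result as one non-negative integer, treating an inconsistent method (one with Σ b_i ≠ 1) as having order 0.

b = (20/77, 16/7, -17/11)
c = (0, 1/3, -38/15)
Ac = (0, 0, -23/45)
Σ b_i: 20/77·1 + 16/7·1 + (-17/11)·1 = 1 ✓
b·c: 16/7·1/3 + (-17/11)·(-38/15) = 5402/1155 ≠ 1/2 ⇒ order 1.

1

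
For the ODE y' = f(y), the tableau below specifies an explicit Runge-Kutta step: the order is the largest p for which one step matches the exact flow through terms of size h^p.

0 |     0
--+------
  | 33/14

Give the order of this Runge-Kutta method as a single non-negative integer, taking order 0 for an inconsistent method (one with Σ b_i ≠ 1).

b = (33/14)
c = (0)
Σ b_i: 33/14·1 = 33/14 ≠ 1 ⇒ order 0.

0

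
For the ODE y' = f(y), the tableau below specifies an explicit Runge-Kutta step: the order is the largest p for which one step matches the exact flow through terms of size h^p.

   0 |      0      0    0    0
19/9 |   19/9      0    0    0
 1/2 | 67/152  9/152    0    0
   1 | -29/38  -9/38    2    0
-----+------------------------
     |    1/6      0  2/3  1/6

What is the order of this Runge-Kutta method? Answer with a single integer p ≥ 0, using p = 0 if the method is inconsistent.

b = (1/6, 0, 2/3, 1/6)
c = (0, 19/9, 1/2, 1)
Ac = (0, 0, 1/8, 1/2)
Σ b_i: 1/6·1 + 2/3·1 + 1/6·1 = 1 ✓
b·c: 2/3·1/2 + 1/6·1 = 1/2 ✓
b·c²: 2/3·1/4 + 1/6·1 = 1/3 ✓
b·Ac: 2/3·1/8 + 1/6·1/2 = 1/6 ✓
b·c³: 2/3·1/8 + 1/6·1 = 1/4 ✓
b·(c∘Ac): 2/3·1/16 + 1/6·1/2 = 1/8 ✓
b·Ac²: 2/3·19/72 + 1/6·(-5/9) = 1/12 ✓
b·A²c: 1/6·1/4 = 1/24 ✓; 4 stages ⇒ order 4.

4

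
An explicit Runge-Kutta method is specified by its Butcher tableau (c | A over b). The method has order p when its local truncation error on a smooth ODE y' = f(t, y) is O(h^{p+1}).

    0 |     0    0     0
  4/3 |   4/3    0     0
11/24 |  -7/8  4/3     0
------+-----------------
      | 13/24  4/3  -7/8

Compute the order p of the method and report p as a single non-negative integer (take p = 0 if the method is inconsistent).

1

b = (13/24, 4/3, -7/8)
c = (0, 4/3, 11/24)
Ac = (0, 0, 16/9)
Σ b_i: 13/24·1 + 4/3·1 + (-7/8)·1 = 1 ✓
b·c: 4/3·4/3 + (-7/8)·11/24 = 793/576 ≠ 1/2 ⇒ order 1.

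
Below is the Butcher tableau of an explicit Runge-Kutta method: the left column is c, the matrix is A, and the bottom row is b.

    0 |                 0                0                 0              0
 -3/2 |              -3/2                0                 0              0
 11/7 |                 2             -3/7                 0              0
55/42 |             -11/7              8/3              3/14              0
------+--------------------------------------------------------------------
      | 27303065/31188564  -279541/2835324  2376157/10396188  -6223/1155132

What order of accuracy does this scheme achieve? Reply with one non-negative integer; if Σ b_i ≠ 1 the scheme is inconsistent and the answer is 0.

3

b = (27303065/31188564, -279541/2835324, 2376157/10396188, -6223/1155132)
c = (0, -3/2, 11/7, 55/42)
Ac = (0, 0, 9/14, -359/98)
Σ b_i: 27303065/31188564·1 + (-279541/2835324)·1 + 2376157/10396188·1 + (-6223/1155132)·1 = 1 ✓
b·c: (-279541/2835324)·(-3/2) + 2376157/10396188·11/7 + (-6223/1155132)·55/42 = 1/2 ✓
b·c²: (-279541/2835324)·9/4 + 2376157/10396188·121/49 + (-6223/1155132)·3025/1764 = 1/3 ✓
b·Ac: 2376157/10396188·9/14 + (-6223/1155132)·(-359/98) = 1/6 ✓
b·c³: (-279541/2835324)·(-27/8) + 2376157/10396188·1331/343 + (-6223/1155132)·166375/74088 = 95868023/79389072 ≠ 1/4 ⇒ order 3.
b·(c∘Ac): 2376157/10396188·99/98 + (-6223/1155132)·(-19745/4116) = 2264671/8821008 ≠ 1/8
b·Ac²: 2376157/10396188·(-27/28) + (-6223/1155132)·4479/686 = -250489/980112 ≠ 1/12
b·A²c: (-6223/1155132)·27/196 = -381/513392 ≠ 1/24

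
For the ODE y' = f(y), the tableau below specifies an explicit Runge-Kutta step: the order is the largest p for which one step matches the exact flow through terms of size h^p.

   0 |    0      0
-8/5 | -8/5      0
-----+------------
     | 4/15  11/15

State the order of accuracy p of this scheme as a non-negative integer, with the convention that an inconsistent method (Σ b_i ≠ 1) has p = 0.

b = (4/15, 11/15)
c = (0, -8/5)
Σ b_i: 4/15·1 + 11/15·1 = 1 ✓
b·c: 11/15·(-8/5) = -88/75 ≠ 1/2 ⇒ order 1.

1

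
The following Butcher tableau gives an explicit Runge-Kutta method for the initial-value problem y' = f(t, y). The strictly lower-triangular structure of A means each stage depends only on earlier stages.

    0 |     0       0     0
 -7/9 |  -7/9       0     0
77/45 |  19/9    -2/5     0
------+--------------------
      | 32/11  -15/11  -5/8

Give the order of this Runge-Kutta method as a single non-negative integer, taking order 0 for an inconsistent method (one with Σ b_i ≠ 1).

b = (32/11, -15/11, -5/8)
c = (0, -7/9, 77/45)
Ac = (0, 0, 14/45)
Σ b_i: 32/11·1 + (-15/11)·1 + (-5/8)·1 = 81/88 ≠ 1 ⇒ order 0.

0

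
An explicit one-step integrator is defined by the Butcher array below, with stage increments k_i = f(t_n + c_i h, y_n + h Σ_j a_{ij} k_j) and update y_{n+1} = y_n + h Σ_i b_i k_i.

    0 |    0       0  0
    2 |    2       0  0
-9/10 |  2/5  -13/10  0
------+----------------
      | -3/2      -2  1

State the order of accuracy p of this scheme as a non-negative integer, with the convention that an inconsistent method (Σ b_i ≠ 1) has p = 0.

0

b = (-3/2, -2, 1)
c = (0, 2, -9/10)
Ac = (0, 0, -13/5)
Σ b_i: (-3/2)·1 + (-2)·1 + 1·1 = -5/2 ≠ 1 ⇒ order 0.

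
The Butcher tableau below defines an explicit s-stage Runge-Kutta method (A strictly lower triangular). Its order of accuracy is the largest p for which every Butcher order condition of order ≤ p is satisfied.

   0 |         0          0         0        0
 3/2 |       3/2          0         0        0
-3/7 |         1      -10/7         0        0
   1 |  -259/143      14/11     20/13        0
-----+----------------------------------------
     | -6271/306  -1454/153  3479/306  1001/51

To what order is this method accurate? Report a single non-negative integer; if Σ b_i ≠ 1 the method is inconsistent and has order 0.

b = (-6271/306, -1454/153, 3479/306, 1001/51)
c = (0, 3/2, -3/7, 1)
Ac = (0, 0, -15/7, 1251/1001)
Σ b_i: (-6271/306)·1 + (-1454/153)·1 + 3479/306·1 + 1001/51·1 = 1 ✓
b·c: (-1454/153)·3/2 + 3479/306·(-3/7) + 1001/51·1 = 1/2 ✓
b·c²: (-1454/153)·9/4 + 3479/306·9/49 + 1001/51·1 = 1/3 ✓
b·Ac: 3479/306·(-15/7) + 1001/51·1251/1001 = 1/6 ✓
b·c³: (-1454/153)·27/8 + 3479/306·(-27/343) + 1001/51·1 = -19051/1428 ≠ 1/4 ⇒ order 3.
b·(c∘Ac): 3479/306·45/49 + 1001/51·1251/1001 = 1189/34 ≠ 1/8
b·Ac²: 3479/306·(-45/14) + 1001/51·44091/14014 = 11999/476 ≠ 1/12
b·A²c: 1001/51·(-300/91) = -1100/17 ≠ 1/24

3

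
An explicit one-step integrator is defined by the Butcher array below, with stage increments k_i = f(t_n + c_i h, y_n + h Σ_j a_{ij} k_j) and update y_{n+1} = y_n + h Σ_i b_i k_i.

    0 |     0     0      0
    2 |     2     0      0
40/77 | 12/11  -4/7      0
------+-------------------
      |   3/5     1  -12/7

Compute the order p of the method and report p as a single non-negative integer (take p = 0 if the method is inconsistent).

0

b = (3/5, 1, -12/7)
c = (0, 2, 40/77)
Ac = (0, 0, -8/7)
Σ b_i: 3/5·1 + 1·1 + (-12/7)·1 = -4/35 ≠ 1 ⇒ order 0.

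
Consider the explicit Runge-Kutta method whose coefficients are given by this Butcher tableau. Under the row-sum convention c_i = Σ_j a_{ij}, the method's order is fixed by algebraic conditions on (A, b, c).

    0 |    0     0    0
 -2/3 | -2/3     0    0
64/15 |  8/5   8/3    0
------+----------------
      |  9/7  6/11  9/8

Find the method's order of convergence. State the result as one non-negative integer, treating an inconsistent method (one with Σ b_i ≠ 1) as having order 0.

0

b = (9/7, 6/11, 9/8)
c = (0, -2/3, 64/15)
Ac = (0, 0, -16/9)
Σ b_i: 9/7·1 + 6/11·1 + 9/8·1 = 1821/616 ≠ 1 ⇒ order 0.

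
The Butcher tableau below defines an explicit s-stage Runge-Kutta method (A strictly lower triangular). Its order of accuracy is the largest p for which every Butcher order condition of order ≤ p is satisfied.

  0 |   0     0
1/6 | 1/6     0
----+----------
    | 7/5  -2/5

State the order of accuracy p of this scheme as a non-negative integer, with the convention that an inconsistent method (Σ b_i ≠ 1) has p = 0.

b = (7/5, -2/5)
c = (0, 1/6)
Σ b_i: 7/5·1 + (-2/5)·1 = 1 ✓
b·c: (-2/5)·1/6 = -1/15 ≠ 1/2 ⇒ order 1.

1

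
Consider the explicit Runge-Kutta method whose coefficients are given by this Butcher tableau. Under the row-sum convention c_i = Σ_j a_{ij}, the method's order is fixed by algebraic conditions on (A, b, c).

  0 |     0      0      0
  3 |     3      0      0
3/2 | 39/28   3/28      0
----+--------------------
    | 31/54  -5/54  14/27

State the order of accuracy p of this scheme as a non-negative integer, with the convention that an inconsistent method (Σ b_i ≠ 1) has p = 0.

3

b = (31/54, -5/54, 14/27)
c = (0, 3, 3/2)
Ac = (0, 0, 9/28)
Σ b_i: 31/54·1 + (-5/54)·1 + 14/27·1 = 1 ✓
b·c: (-5/54)·3 + 14/27·3/2 = 1/2 ✓
b·c²: (-5/54)·9 + 14/27·9/4 = 1/3 ✓
b·Ac: 14/27·9/28 = 1/6 ✓; 3 stages ⇒ order 3.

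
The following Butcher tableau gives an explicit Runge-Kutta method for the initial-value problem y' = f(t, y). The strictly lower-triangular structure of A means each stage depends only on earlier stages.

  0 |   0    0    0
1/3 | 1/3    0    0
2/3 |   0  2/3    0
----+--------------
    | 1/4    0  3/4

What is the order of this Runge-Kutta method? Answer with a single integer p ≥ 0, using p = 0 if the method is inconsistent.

b = (1/4, 0, 3/4)
c = (0, 1/3, 2/3)
Ac = (0, 0, 2/9)
Σ b_i: 1/4·1 + 3/4·1 = 1 ✓
b·c: 3/4·2/3 = 1/2 ✓
b·c²: 3/4·4/9 = 1/3 ✓
b·Ac: 3/4·2/9 = 1/6 ✓; 3 stages ⇒ order 3.

3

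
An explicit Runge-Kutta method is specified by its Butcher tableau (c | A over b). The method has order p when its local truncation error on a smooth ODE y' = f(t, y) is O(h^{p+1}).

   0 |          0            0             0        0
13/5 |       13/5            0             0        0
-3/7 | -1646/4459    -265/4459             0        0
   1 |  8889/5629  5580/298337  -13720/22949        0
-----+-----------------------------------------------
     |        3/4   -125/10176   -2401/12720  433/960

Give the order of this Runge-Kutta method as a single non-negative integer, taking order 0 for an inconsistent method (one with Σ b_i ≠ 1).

b = (3/4, -125/10176, -2401/12720, 433/960)
c = (0, 13/5, -3/7, 1)
Ac = (0, 0, -53/343, 132/433)
Σ b_i: 3/4·1 + (-125/10176)·1 + (-2401/12720)·1 + 433/960·1 = 1 ✓
b·c: (-125/10176)·13/5 + (-2401/12720)·(-3/7) + 433/960·1 = 1/2 ✓
b·c²: (-125/10176)·169/25 + (-2401/12720)·9/49 + 433/960·1 = 1/3 ✓
b·Ac: (-2401/12720)·(-53/343) + 433/960·132/433 = 1/6 ✓
b·c³: (-125/10176)·2197/125 + (-2401/12720)·(-27/343) + 433/960·1 = 1/4 ✓
b·(c∘Ac): (-2401/12720)·159/2401 + 433/960·132/433 = 1/8 ✓
b·Ac²: (-2401/12720)·(-689/1715) + 433/960·36/2165 = 1/12 ✓
b·A²c: 433/960·40/433 = 1/24 ✓; 4 stages ⇒ order 4.

4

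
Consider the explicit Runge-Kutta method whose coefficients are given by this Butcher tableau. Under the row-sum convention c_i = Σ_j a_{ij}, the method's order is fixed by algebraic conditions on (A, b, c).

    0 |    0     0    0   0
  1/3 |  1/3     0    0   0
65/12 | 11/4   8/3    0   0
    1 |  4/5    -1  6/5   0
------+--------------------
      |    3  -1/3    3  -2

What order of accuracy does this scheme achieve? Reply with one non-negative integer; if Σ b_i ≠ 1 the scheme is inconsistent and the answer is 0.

0

b = (3, -1/3, 3, -2)
c = (0, 1/3, 65/12, 1)
Ac = (0, 0, 8/9, 37/6)
Σ b_i: 3·1 + (-1/3)·1 + 3·1 + (-2)·1 = 11/3 ≠ 1 ⇒ order 0.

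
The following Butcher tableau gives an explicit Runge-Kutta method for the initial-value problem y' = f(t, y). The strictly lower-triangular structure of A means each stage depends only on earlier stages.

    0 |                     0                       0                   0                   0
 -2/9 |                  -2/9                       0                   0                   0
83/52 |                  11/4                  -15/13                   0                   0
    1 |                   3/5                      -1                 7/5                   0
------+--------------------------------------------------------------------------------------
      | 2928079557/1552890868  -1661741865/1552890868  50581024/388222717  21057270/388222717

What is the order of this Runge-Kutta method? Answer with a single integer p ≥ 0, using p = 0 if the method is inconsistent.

b = (2928079557/1552890868, -1661741865/1552890868, 50581024/388222717, 21057270/388222717)
c = (0, -2/9, 83/52, 1)
Ac = (0, 0, 10/39, 5749/2340)
Σ b_i: 2928079557/1552890868·1 + (-1661741865/1552890868)·1 + 50581024/388222717·1 + 21057270/388222717·1 = 1 ✓
b·c: (-1661741865/1552890868)·(-2/9) + 50581024/388222717·83/52 + 21057270/388222717·1 = 1/2 ✓
b·c²: (-1661741865/1552890868)·4/81 + 50581024/388222717·6889/2704 + 21057270/388222717·1 = 1/3 ✓
b·Ac: 50581024/388222717·10/39 + 21057270/388222717·5749/2340 = 1/6 ✓
b·c³: (-1661741865/1552890868)·(-8/729) + 50581024/388222717·571787/140608 + 21057270/388222717·1 = 162376538177/272532347334 ≠ 1/4 ⇒ order 3.
b·(c∘Ac): 50581024/388222717·415/1014 + 21057270/388222717·5749/2340 = 144871199/776445434 ≠ 1/8
b·Ac²: 50581024/388222717·(-20/351) + 21057270/388222717·3851983/1095120 = 199887154279/1090129389336 ≠ 1/12
b·A²c: 21057270/388222717·14/39 = 7559020/388222717 ≠ 1/24

3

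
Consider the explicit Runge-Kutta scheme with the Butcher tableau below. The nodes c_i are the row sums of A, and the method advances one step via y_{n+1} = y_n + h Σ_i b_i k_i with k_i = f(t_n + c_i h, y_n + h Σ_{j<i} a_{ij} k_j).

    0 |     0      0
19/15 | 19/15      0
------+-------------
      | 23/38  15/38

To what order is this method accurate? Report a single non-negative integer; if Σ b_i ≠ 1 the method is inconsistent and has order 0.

2

b = (23/38, 15/38)
c = (0, 19/15)
Σ b_i: 23/38·1 + 15/38·1 = 1 ✓
b·c: 15/38·19/15 = 1/2 ✓; 2 stages ⇒ order 2.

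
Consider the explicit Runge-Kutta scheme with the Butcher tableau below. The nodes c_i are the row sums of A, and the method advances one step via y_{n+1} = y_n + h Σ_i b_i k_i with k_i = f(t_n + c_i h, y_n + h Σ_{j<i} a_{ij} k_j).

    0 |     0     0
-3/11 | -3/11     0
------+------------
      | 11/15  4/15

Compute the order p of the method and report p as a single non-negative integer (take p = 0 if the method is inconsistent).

1

b = (11/15, 4/15)
c = (0, -3/11)
Σ b_i: 11/15·1 + 4/15·1 = 1 ✓
b·c: 4/15·(-3/11) = -4/55 ≠ 1/2 ⇒ order 1.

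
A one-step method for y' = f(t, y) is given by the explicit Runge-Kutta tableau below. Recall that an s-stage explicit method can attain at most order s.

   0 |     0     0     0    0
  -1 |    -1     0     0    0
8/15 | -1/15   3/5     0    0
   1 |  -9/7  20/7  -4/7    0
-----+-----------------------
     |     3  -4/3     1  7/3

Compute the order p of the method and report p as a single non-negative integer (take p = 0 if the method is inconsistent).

b = (3, -4/3, 1, 7/3)
c = (0, -1, 8/15, 1)
Ac = (0, 0, -3/5, -332/105)
Σ b_i: 3·1 + (-4/3)·1 + 1·1 + 7/3·1 = 5 ≠ 1 ⇒ order 0.

0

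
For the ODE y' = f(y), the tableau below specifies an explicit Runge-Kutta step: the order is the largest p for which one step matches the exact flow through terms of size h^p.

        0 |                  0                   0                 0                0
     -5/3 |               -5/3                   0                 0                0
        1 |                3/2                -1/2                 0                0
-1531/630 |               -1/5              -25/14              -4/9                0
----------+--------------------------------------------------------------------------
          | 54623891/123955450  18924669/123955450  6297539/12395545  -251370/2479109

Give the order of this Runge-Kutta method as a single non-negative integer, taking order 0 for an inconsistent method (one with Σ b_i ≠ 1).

3

b = (54623891/123955450, 18924669/123955450, 6297539/12395545, -251370/2479109)
c = (0, -5/3, 1, -1531/630)
Ac = (0, 0, 5/6, 319/126)
Σ b_i: 54623891/123955450·1 + 18924669/123955450·1 + 6297539/12395545·1 + (-251370/2479109)·1 = 1 ✓
b·c: 18924669/123955450·(-5/3) + 6297539/12395545·1 + (-251370/2479109)·(-1531/630) = 1/2 ✓
b·c²: 18924669/123955450·25/9 + 6297539/12395545·1 + (-251370/2479109)·2343961/396900 = 1/3 ✓
b·Ac: 6297539/12395545·5/6 + (-251370/2479109)·319/126 = 1/6 ✓
b·c³: 18924669/123955450·(-125/27) + 6297539/12395545·1 + (-251370/2479109)·(-3588604291/250047000) = 58870008199/46855160100 ≠ 1/4 ⇒ order 3.
b·(c∘Ac): 6297539/12395545·5/6 + (-251370/2479109)·(-488389/79380) = 2596155/2479109 ≠ 1/8
b·Ac²: 6297539/12395545·(-25/18) + (-251370/2479109)·(-227/42) = -7032985/44623962 ≠ 1/12
b·A²c: (-251370/2479109)·(-10/27) = 93100/2479109 ≠ 1/24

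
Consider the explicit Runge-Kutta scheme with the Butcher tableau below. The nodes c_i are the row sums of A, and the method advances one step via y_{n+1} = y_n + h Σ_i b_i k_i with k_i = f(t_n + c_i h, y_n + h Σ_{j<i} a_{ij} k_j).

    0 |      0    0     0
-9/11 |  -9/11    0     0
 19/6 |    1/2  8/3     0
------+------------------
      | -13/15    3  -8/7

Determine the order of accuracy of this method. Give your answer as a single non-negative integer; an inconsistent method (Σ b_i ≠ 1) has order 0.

b = (-13/15, 3, -8/7)
c = (0, -9/11, 19/6)
Ac = (0, 0, -24/11)
Σ b_i: (-13/15)·1 + 3·1 + (-8/7)·1 = 104/105 ≠ 1 ⇒ order 0.

0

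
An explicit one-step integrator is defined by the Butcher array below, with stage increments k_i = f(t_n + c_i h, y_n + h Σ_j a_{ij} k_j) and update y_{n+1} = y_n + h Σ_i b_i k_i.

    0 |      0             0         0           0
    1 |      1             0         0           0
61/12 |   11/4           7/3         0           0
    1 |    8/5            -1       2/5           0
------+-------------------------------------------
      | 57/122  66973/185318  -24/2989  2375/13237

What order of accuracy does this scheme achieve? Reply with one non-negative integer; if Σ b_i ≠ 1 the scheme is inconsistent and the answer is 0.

b = (57/122, 66973/185318, -24/2989, 2375/13237)
c = (0, 1, 61/12, 1)
Ac = (0, 0, 7/3, 31/30)
Σ b_i: 57/122·1 + 66973/185318·1 + (-24/2989)·1 + 2375/13237·1 = 1 ✓
b·c: 66973/185318·1 + (-24/2989)·61/12 + 2375/13237·1 = 1/2 ✓
b·c²: 66973/185318·1 + (-24/2989)·3721/144 + 2375/13237·1 = 1/3 ✓
b·Ac: (-24/2989)·7/3 + 2375/13237·31/30 = 1/6 ✓
b·c³: 66973/185318·1 + (-24/2989)·226981/1728 + 2375/13237·1 = -37/72 ≠ 1/4 ⇒ order 3.
b·(c∘Ac): (-24/2989)·427/36 + 2375/13237·31/30 = 11/122 ≠ 1/8
b·Ac²: (-24/2989)·7/3 + 2375/13237·3361/360 = 3697/2232 ≠ 1/12
b·A²c: 2375/13237·14/15 = 950/5673 ≠ 1/24

3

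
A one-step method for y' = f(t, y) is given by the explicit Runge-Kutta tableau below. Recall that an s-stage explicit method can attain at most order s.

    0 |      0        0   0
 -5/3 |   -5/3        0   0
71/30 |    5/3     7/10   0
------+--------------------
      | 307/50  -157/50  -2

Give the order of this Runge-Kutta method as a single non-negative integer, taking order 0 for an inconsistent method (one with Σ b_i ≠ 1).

b = (307/50, -157/50, -2)
c = (0, -5/3, 71/30)
Ac = (0, 0, -7/6)
Σ b_i: 307/50·1 + (-157/50)·1 + (-2)·1 = 1 ✓
b·c: (-157/50)·(-5/3) + (-2)·71/30 = 1/2 ✓
b·c²: (-157/50)·25/9 + (-2)·5041/900 = -4483/225 ≠ 1/3 ⇒ order 2.
b·Ac: (-2)·(-7/6) = 7/3 ≠ 1/6

2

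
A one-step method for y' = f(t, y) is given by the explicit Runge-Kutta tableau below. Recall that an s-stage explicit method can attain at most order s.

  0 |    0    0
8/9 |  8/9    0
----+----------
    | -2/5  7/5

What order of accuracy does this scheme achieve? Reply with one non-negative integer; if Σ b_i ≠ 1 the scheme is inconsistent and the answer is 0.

b = (-2/5, 7/5)
c = (0, 8/9)
Σ b_i: (-2/5)·1 + 7/5·1 = 1 ✓
b·c: 7/5·8/9 = 56/45 ≠ 1/2 ⇒ order 1.

1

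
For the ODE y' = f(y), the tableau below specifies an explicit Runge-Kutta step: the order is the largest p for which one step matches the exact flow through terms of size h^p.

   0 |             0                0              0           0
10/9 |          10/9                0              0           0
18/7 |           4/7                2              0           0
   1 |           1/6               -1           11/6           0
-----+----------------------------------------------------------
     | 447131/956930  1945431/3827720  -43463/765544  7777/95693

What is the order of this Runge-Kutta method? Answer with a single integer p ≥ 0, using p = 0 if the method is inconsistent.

b = (447131/956930, 1945431/3827720, -43463/765544, 7777/95693)
c = (0, 10/9, 18/7, 1)
Ac = (0, 0, 20/9, 227/63)
Σ b_i: 447131/956930·1 + 1945431/3827720·1 + (-43463/765544)·1 + 7777/95693·1 = 1 ✓
b·c: 1945431/3827720·10/9 + (-43463/765544)·18/7 + 7777/95693·1 = 1/2 ✓
b·c²: 1945431/3827720·100/81 + (-43463/765544)·324/49 + 7777/95693·1 = 1/3 ✓
b·Ac: (-43463/765544)·20/9 + 7777/95693·227/63 = 1/6 ✓
b·c³: 1945431/3827720·1000/729 + (-43463/765544)·5832/343 + 7777/95693·1 = -3379693/18085977 ≠ 1/4 ⇒ order 3.
b·(c∘Ac): (-43463/765544)·40/7 + 7777/95693·227/63 = -27208/861237 ≠ 1/8
b·Ac²: (-43463/765544)·200/81 + 7777/95693·43214/3969 = 13468243/18085977 ≠ 1/12
b·A²c: 7777/95693·110/27 = 855470/2583711 ≠ 1/24

3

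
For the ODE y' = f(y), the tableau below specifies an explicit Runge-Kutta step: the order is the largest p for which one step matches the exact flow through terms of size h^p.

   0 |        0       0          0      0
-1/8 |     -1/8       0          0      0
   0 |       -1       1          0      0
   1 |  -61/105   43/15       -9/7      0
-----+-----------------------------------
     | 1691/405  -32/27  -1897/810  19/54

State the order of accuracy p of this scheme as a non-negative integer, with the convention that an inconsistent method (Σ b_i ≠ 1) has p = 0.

3

b = (1691/405, -32/27, -1897/810, 19/54)
c = (0, -1/8, 0, 1)
Ac = (0, 0, -1/8, -43/120)
Σ b_i: 1691/405·1 + (-32/27)·1 + (-1897/810)·1 + 19/54·1 = 1 ✓
b·c: (-32/27)·(-1/8) + 19/54·1 = 1/2 ✓
b·c²: (-32/27)·1/64 + 19/54·1 = 1/3 ✓
b·Ac: (-1897/810)·(-1/8) + 19/54·(-43/120) = 1/6 ✓
b·c³: (-32/27)·(-1/512) + 19/54·1 = 17/48 ≠ 1/4 ⇒ order 3.
b·(c∘Ac): 19/54·(-43/120) = -817/6480 ≠ 1/8
b·Ac²: (-1897/810)·1/64 + 19/54·43/960 = -1/48 ≠ 1/12
b·A²c: 19/54·9/56 = 19/336 ≠ 1/24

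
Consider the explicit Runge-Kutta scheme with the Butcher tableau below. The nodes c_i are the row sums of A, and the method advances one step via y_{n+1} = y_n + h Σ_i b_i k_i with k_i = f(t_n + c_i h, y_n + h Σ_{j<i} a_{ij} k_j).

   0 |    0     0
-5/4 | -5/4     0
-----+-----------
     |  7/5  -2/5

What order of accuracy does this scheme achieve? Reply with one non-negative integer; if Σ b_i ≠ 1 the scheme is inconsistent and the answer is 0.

2

b = (7/5, -2/5)
c = (0, -5/4)
Σ b_i: 7/5·1 + (-2/5)·1 = 1 ✓
b·c: (-2/5)·(-5/4) = 1/2 ✓; 2 stages ⇒ order 2.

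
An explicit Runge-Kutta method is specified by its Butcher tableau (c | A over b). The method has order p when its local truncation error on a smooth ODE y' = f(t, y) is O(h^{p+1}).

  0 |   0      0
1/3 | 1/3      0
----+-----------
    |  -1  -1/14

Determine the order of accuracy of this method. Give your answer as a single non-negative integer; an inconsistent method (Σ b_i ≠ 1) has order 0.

b = (-1, -1/14)
c = (0, 1/3)
Σ b_i: (-1)·1 + (-1/14)·1 = -15/14 ≠ 1 ⇒ order 0.

0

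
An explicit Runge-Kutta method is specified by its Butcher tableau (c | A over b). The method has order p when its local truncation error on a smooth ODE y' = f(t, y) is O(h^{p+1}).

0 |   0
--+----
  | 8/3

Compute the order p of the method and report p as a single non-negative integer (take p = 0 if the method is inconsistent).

0

b = (8/3)
c = (0)
Σ b_i: 8/3·1 = 8/3 ≠ 1 ⇒ order 0.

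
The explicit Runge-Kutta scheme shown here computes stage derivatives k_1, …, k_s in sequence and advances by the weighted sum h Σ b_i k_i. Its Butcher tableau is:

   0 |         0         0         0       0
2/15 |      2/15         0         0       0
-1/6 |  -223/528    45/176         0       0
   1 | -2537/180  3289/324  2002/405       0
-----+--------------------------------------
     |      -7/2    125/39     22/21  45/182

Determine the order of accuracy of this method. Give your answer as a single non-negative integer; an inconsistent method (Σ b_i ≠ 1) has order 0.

4

b = (-7/2, 125/39, 22/21, 45/182)
c = (0, 2/15, -1/6, 1)
Ac = (0, 0, 3/88, 143/270)
Σ b_i: (-7/2)·1 + 125/39·1 + 22/21·1 + 45/182·1 = 1 ✓
b·c: 125/39·2/15 + 22/21·(-1/6) + 45/182·1 = 1/2 ✓
b·c²: 125/39·4/225 + 22/21·1/36 + 45/182·1 = 1/3 ✓
b·Ac: 22/21·3/88 + 45/182·143/270 = 1/6 ✓
b·c³: 125/39·8/3375 + 22/21·(-1/216) + 45/182·1 = 1/4 ✓
b·(c∘Ac): 22/21·(-1/176) + 45/182·143/270 = 1/8 ✓
b·Ac²: 22/21·1/220 + 45/182·143/450 = 1/12 ✓
b·A²c: 45/182·91/540 = 1/24 ✓; 4 stages ⇒ order 4.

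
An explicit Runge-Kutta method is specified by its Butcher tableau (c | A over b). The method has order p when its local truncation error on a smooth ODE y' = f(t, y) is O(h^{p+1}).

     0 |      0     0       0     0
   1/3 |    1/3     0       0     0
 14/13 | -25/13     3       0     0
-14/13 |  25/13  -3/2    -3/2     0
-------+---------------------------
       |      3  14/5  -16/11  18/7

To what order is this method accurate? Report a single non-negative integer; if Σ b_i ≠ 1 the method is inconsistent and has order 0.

0

b = (3, 14/5, -16/11, 18/7)
c = (0, 1/3, 14/13, -14/13)
Ac = (0, 0, 1, -55/26)
Σ b_i: 3·1 + 14/5·1 + (-16/11)·1 + 18/7·1 = 2663/385 ≠ 1 ⇒ order 0.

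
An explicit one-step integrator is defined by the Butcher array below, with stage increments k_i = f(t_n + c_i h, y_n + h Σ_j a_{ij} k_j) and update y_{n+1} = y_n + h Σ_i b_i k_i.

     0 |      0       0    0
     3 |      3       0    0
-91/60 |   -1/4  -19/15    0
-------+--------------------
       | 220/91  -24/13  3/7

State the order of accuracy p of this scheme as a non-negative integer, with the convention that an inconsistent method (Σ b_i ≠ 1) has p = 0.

1

b = (220/91, -24/13, 3/7)
c = (0, 3, -91/60)
Ac = (0, 0, -19/5)
Σ b_i: 220/91·1 + (-24/13)·1 + 3/7·1 = 1 ✓
b·c: (-24/13)·3 + 3/7·(-91/60) = -1609/260 ≠ 1/2 ⇒ order 1.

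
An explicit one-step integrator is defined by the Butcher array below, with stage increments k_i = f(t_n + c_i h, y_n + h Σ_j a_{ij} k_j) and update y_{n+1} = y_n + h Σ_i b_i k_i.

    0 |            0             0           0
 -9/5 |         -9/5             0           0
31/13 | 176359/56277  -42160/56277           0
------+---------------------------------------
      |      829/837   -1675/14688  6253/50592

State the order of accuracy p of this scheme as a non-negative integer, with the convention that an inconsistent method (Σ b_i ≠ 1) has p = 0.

3

b = (829/837, -1675/14688, 6253/50592)
c = (0, -9/5, 31/13)
Ac = (0, 0, 8432/6253)
Σ b_i: 829/837·1 + (-1675/14688)·1 + 6253/50592·1 = 1 ✓
b·c: (-1675/14688)·(-9/5) + 6253/50592·31/13 = 1/2 ✓
b·c²: (-1675/14688)·81/25 + 6253/50592·961/169 = 1/3 ✓
b·Ac: 6253/50592·8432/6253 = 1/6 ✓; 3 stages ⇒ order 3.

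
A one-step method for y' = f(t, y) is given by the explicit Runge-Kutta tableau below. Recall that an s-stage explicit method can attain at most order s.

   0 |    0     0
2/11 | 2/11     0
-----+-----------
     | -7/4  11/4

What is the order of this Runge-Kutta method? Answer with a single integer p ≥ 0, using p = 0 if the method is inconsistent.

b = (-7/4, 11/4)
c = (0, 2/11)
Σ b_i: (-7/4)·1 + 11/4·1 = 1 ✓
b·c: 11/4·2/11 = 1/2 ✓; 2 stages ⇒ order 2.

2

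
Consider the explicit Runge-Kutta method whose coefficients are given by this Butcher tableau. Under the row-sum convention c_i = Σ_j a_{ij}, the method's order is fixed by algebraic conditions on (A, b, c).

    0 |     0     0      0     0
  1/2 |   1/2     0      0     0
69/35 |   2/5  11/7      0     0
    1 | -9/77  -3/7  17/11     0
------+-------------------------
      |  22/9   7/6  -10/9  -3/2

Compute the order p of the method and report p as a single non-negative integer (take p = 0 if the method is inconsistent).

1

b = (22/9, 7/6, -10/9, -3/2)
c = (0, 1/2, 69/35, 1)
Ac = (0, 0, 11/14, 2181/770)
Σ b_i: 22/9·1 + 7/6·1 + (-10/9)·1 + (-3/2)·1 = 1 ✓
b·c: 7/6·1/2 + (-10/9)·69/35 + (-3/2)·1 = -87/28 ≠ 1/2 ⇒ order 1.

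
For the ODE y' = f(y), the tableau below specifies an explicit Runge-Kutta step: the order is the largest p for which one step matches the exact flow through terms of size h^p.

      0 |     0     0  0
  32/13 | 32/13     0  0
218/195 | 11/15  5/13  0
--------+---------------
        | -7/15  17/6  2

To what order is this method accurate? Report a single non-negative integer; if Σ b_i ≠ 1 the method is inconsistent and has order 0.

0

b = (-7/15, 17/6, 2)
c = (0, 32/13, 218/195)
Ac = (0, 0, 160/169)
Σ b_i: (-7/15)·1 + 17/6·1 + 2·1 = 131/30 ≠ 1 ⇒ order 0.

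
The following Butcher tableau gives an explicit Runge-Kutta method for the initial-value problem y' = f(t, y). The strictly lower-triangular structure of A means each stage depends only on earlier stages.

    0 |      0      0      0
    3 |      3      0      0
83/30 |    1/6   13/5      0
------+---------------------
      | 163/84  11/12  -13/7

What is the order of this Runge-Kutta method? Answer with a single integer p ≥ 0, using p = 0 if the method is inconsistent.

b = (163/84, 11/12, -13/7)
c = (0, 3, 83/30)
Ac = (0, 0, 39/5)
Σ b_i: 163/84·1 + 11/12·1 + (-13/7)·1 = 1 ✓
b·c: 11/12·3 + (-13/7)·83/30 = -1003/420 ≠ 1/2 ⇒ order 1.

1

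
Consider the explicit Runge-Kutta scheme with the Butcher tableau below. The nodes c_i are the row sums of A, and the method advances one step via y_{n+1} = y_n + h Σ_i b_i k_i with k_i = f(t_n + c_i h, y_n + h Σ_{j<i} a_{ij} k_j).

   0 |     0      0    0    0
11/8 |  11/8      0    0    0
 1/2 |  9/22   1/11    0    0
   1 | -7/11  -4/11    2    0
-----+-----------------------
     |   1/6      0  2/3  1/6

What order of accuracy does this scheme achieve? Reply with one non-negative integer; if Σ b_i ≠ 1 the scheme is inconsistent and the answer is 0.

4

b = (1/6, 0, 2/3, 1/6)
c = (0, 11/8, 1/2, 1)
Ac = (0, 0, 1/8, 1/2)
Σ b_i: 1/6·1 + 2/3·1 + 1/6·1 = 1 ✓
b·c: 2/3·1/2 + 1/6·1 = 1/2 ✓
b·c²: 2/3·1/4 + 1/6·1 = 1/3 ✓
b·Ac: 2/3·1/8 + 1/6·1/2 = 1/6 ✓
b·c³: 2/3·1/8 + 1/6·1 = 1/4 ✓
b·(c∘Ac): 2/3·1/16 + 1/6·1/2 = 1/8 ✓
b·Ac²: 2/3·11/64 + 1/6·(-3/16) = 1/12 ✓
b·A²c: 1/6·1/4 = 1/24 ✓; 4 stages ⇒ order 4.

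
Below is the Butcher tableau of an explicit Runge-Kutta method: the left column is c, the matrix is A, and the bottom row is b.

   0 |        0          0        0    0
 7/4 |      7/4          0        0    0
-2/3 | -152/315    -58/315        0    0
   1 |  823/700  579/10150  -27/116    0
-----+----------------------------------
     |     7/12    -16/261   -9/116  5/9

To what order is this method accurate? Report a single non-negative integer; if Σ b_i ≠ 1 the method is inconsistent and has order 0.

b = (7/12, -16/261, -9/116, 5/9)
c = (0, 7/4, -2/3, 1)
Ac = (0, 0, -29/90, 51/200)
Σ b_i: 7/12·1 + (-16/261)·1 + (-9/116)·1 + 5/9·1 = 1 ✓
b·c: (-16/261)·7/4 + (-9/116)·(-2/3) + 5/9·1 = 1/2 ✓
b·c²: (-16/261)·49/16 + (-9/116)·4/9 + 5/9·1 = 1/3 ✓
b·Ac: (-9/116)·(-29/90) + 5/9·51/200 = 1/6 ✓
b·c³: (-16/261)·343/64 + (-9/116)·(-8/27) + 5/9·1 = 1/4 ✓
b·(c∘Ac): (-9/116)·29/135 + 5/9·51/200 = 1/8 ✓
b·Ac²: (-9/116)·(-203/360) + 5/9·57/800 = 1/12 ✓
b·A²c: 5/9·3/40 = 1/24 ✓; 4 stages ⇒ order 4.

4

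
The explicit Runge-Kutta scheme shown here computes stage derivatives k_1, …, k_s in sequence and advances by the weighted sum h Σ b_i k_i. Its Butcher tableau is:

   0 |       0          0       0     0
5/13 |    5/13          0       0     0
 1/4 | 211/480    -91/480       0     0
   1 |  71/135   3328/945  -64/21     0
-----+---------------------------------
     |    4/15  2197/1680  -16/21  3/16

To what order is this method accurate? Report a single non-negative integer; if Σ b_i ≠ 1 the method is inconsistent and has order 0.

b = (4/15, 2197/1680, -16/21, 3/16)
c = (0, 5/13, 1/4, 1)
Ac = (0, 0, -7/96, 16/27)
Σ b_i: 4/15·1 + 2197/1680·1 + (-16/21)·1 + 3/16·1 = 1 ✓
b·c: 2197/1680·5/13 + (-16/21)·1/4 + 3/16·1 = 1/2 ✓
b·c²: 2197/1680·25/169 + (-16/21)·1/16 + 3/16·1 = 1/3 ✓
b·Ac: (-16/21)·(-7/96) + 3/16·16/27 = 1/6 ✓
b·c³: 2197/1680·125/2197 + (-16/21)·1/64 + 3/16·1 = 1/4 ✓
b·(c∘Ac): (-16/21)·(-7/384) + 3/16·16/27 = 1/8 ✓
b·Ac²: (-16/21)·(-35/1248) + 3/16·116/351 = 1/12 ✓
b·A²c: 3/16·2/9 = 1/24 ✓; 4 stages ⇒ order 4.

4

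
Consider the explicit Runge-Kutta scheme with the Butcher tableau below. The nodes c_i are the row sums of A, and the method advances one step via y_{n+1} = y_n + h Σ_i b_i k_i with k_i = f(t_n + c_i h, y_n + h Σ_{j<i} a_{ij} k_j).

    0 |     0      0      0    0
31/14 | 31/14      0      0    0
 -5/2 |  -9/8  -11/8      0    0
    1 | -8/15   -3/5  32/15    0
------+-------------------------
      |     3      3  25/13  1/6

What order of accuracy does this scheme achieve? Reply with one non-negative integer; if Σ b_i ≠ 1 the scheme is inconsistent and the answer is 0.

b = (3, 3, 25/13, 1/6)
c = (0, 31/14, -5/2, 1)
Ac = (0, 0, -341/112, -1399/210)
Σ b_i: 3·1 + 3·1 + 25/13·1 + 1/6·1 = 631/78 ≠ 1 ⇒ order 0.

0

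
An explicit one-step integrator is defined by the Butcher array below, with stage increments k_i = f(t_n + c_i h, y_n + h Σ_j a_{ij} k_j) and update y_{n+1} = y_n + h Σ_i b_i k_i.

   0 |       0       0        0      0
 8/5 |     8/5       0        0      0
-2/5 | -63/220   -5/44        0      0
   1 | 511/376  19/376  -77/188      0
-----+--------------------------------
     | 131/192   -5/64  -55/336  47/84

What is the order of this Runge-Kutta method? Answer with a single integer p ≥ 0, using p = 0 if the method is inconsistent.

4

b = (131/192, -5/64, -55/336, 47/84)
c = (0, 8/5, -2/5, 1)
Ac = (0, 0, -2/11, 23/94)
Σ b_i: 131/192·1 + (-5/64)·1 + (-55/336)·1 + 47/84·1 = 1 ✓
b·c: (-5/64)·8/5 + (-55/336)·(-2/5) + 47/84·1 = 1/2 ✓
b·c²: (-5/64)·64/25 + (-55/336)·4/25 + 47/84·1 = 1/3 ✓
b·Ac: (-55/336)·(-2/11) + 47/84·23/94 = 1/6 ✓
b·c³: (-5/64)·512/125 + (-55/336)·(-8/125) + 47/84·1 = 1/4 ✓
b·(c∘Ac): (-55/336)·4/55 + 47/84·23/94 = 1/8 ✓
b·Ac²: (-55/336)·(-16/55) + 47/84·3/47 = 1/12 ✓
b·A²c: 47/84·7/94 = 1/24 ✓; 4 stages ⇒ order 4.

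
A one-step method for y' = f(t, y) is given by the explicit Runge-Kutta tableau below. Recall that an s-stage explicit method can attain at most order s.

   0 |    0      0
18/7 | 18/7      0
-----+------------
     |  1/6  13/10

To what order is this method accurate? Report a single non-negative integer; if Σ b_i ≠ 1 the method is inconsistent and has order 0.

b = (1/6, 13/10)
c = (0, 18/7)
Σ b_i: 1/6·1 + 13/10·1 = 22/15 ≠ 1 ⇒ order 0.

0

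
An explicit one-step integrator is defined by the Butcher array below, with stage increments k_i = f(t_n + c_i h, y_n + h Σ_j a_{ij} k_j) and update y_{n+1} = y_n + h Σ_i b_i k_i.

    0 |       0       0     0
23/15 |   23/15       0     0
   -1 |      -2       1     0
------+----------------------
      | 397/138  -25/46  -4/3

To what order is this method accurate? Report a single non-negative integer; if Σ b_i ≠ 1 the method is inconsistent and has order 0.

2

b = (397/138, -25/46, -4/3)
c = (0, 23/15, -1)
Ac = (0, 0, 23/15)
Σ b_i: 397/138·1 + (-25/46)·1 + (-4/3)·1 = 1 ✓
b·c: (-25/46)·23/15 + (-4/3)·(-1) = 1/2 ✓
b·c²: (-25/46)·529/225 + (-4/3)·1 = -47/18 ≠ 1/3 ⇒ order 2.
b·Ac: (-4/3)·23/15 = -92/45 ≠ 1/6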